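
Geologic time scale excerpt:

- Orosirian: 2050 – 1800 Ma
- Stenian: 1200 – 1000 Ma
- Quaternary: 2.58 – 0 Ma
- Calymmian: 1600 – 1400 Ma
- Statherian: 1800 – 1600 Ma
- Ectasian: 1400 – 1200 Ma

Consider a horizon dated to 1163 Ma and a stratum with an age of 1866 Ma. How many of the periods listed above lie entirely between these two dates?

3

1866 Ma sits inside the Orosirian (2050–1800) and 1163 Ma inside the Stenian (1200–1000); neither of those is wholly between the two dates.
The listed periods lying completely between them are Statherian, Calymmian, Ectasian — 3 in all.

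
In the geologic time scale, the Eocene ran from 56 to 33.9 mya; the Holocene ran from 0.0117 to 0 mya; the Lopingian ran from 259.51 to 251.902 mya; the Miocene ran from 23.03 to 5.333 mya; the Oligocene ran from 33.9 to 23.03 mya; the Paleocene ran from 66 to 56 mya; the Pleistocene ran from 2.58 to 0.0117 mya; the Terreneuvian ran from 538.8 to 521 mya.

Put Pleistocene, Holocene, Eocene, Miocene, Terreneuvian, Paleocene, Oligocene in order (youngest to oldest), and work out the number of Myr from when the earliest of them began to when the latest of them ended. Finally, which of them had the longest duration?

Holocene → Pleistocene → Miocene → Oligocene → Eocene → Paleocene → Terreneuvian; total span 538.8 Myr; longest is Eocene

Start ages (Ma): Terreneuvian 538.8, Paleocene 66, Eocene 56, Oligocene 33.9, Miocene 23.03, Pleistocene 2.58, Holocene 0.0117.
Ordered youngest to oldest: Holocene, Pleistocene, Miocene, Oligocene, Eocene, Paleocene, Terreneuvian.
Span = 538.8 − 0 = 538.8 Myr.
Durations: Terreneuvian 17.8, Paleocene 10, Pleistocene 2.5683, Miocene 17.697, Eocene 22.1, Holocene 0.0117, Oligocene 10.87 → longest is Eocene (22.1 Myr).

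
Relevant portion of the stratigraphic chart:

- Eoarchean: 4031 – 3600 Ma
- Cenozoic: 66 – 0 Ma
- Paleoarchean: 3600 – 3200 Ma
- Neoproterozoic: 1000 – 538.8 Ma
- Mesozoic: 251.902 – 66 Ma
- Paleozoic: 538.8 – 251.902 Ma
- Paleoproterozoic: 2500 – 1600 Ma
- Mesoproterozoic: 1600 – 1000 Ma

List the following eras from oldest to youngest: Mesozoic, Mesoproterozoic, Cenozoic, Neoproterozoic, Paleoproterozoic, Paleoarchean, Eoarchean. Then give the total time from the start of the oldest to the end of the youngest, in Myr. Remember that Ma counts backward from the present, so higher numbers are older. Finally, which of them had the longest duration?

Eoarchean → Paleoarchean → Paleoproterozoic → Mesoproterozoic → Neoproterozoic → Mesozoic → Cenozoic; total span 4031 Myr; longest is Paleoproterozoic

Start ages (Ma): Eoarchean 4031, Paleoarchean 3600, Paleoproterozoic 2500, Mesoproterozoic 1600, Neoproterozoic 1000, Mesozoic 251.902, Cenozoic 66.
Ordered oldest to youngest: Eoarchean, Paleoarchean, Paleoproterozoic, Mesoproterozoic, Neoproterozoic, Mesozoic, Cenozoic.
Span = 4031 − 0 = 4031 Myr.
Durations: Mesoproterozoic 600, Paleoproterozoic 900, Mesozoic 185.902, Neoproterozoic 461.2, Eoarchean 431, Paleoarchean 400, Cenozoic 66 → longest is Paleoproterozoic (900 Myr).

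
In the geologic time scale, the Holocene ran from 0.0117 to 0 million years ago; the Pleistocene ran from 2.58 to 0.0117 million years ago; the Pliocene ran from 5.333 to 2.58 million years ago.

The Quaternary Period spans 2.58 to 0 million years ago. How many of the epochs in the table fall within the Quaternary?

Epochs inside 2.58–0 Ma: Pleistocene, Holocene — 2 in total.

2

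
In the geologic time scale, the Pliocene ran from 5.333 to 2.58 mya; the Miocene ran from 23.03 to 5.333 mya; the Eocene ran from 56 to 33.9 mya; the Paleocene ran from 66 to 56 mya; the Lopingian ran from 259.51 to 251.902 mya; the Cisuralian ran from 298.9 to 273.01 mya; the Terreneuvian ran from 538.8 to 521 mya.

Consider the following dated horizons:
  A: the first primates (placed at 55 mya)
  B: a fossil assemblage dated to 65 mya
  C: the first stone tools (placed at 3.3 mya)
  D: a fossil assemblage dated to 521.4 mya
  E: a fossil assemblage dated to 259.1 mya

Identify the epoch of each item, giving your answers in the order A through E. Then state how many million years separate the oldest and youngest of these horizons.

A: 55 Ma lies in 56–33.9 Ma, so Eocene.
B: 65 Ma lies in 66–56 Ma, so Paleocene.
C: 3.3 Ma lies in 5.333–2.58 Ma, so Pliocene.
D: 521.4 Ma lies in 538.8–521 Ma, so Terreneuvian.
E: 259.1 Ma lies in 259.51–251.902 Ma, so Lopingian.
Oldest = 521.4 Ma, youngest = 3.3 Ma → span 518.1 Myr.

A — Eocene; B — Paleocene; C — Pliocene; D — Terreneuvian; E — Lopingian; span 518.1 million years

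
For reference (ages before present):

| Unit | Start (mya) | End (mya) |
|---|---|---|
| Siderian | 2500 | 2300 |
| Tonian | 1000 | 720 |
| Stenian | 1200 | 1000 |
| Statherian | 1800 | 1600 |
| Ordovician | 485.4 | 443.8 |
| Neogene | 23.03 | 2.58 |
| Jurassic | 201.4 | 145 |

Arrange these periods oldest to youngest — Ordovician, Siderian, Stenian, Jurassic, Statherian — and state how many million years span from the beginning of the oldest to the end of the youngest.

Siderian → Statherian → Stenian → Ordovician → Jurassic; total span 2355 Myr

Start ages (Ma): Siderian 2500, Statherian 1800, Stenian 1200, Ordovician 485.4, Jurassic 201.4.
Ordered oldest to youngest: Siderian, Statherian, Stenian, Ordovician, Jurassic.
Span = 2500 − 145 = 2355 Myr.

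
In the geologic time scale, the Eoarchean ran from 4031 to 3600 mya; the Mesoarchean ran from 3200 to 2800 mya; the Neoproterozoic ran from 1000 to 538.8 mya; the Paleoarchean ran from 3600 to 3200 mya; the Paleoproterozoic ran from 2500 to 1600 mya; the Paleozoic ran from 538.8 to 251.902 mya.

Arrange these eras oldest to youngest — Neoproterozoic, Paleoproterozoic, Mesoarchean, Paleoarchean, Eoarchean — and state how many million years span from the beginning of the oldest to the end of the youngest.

Eoarchean → Paleoarchean → Mesoarchean → Paleoproterozoic → Neoproterozoic; total span 3492.2 Myr

Start ages (Ma): Eoarchean 4031, Paleoarchean 3600, Mesoarchean 3200, Paleoproterozoic 2500, Neoproterozoic 1000.
Ordered oldest to youngest: Eoarchean, Paleoarchean, Mesoarchean, Paleoproterozoic, Neoproterozoic.
Span = 4031 − 538.8 = 3492.2 Myr.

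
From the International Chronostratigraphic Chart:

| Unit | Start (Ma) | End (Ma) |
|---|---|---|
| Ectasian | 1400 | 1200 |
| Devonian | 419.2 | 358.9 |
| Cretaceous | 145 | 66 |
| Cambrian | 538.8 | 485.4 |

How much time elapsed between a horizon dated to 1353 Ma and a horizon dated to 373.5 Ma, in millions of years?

979.5 million years

1353 − 373.5 = 979.5 million years.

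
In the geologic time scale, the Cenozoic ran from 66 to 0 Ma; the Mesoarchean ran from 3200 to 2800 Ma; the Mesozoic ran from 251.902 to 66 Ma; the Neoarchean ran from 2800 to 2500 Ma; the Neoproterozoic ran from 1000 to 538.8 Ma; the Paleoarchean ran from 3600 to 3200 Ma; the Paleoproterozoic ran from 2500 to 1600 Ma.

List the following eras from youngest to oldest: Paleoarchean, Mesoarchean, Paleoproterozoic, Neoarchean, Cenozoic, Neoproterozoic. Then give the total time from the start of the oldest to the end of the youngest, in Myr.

Cenozoic → Neoproterozoic → Paleoproterozoic → Neoarchean → Mesoarchean → Paleoarchean; total span 3600 Myr

Start ages (Ma): Paleoarchean 3600, Mesoarchean 3200, Neoarchean 2800, Paleoproterozoic 2500, Neoproterozoic 1000, Cenozoic 66.
Ordered youngest to oldest: Cenozoic, Neoproterozoic, Paleoproterozoic, Neoarchean, Mesoarchean, Paleoarchean.
Span = 3600 − 0 = 3600 Myr.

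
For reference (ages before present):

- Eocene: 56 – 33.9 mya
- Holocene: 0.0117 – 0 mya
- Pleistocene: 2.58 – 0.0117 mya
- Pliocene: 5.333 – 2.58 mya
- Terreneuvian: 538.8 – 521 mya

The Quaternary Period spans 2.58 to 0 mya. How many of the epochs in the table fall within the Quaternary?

2

Epochs inside 2.58–0 Ma: Pleistocene, Holocene — 2 in total.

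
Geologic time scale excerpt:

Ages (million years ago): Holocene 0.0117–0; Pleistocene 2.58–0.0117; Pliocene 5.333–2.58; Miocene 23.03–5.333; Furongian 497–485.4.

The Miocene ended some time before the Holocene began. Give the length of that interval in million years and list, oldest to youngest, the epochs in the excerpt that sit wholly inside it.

End of Miocene = 5.333 Ma; start of Holocene = 0.0117 Ma.
Gap = 5.333 − 0.0117 = 5.3213 Myr.
Epochs wholly inside 5.333–0.0117 Ma: Pliocene (5.333–2.58), Pleistocene (2.58–0.0117).

5.3213 million years; Pliocene, Pleistocene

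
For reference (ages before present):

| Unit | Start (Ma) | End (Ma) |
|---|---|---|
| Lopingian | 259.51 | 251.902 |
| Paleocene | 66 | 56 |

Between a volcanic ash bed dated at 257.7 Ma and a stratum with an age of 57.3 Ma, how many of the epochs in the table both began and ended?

0

The older date is 257.7 Ma and the younger is 57.3 Ma.
No epoch both begins after 257.7 Ma and ends before 57.3 Ma, so the count is 0.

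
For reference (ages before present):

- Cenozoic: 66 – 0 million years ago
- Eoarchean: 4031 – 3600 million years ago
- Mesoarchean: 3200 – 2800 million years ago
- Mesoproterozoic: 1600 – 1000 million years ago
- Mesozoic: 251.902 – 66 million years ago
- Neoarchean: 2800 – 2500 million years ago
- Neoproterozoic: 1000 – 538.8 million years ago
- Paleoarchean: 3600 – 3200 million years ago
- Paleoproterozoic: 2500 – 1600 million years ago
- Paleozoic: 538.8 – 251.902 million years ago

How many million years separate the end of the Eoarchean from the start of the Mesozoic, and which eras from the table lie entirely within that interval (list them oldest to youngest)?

3348.098 million years; Paleoarchean, Mesoarchean, Neoarchean, Paleoproterozoic, Mesoproterozoic, Neoproterozoic, Paleozoic

The Eoarchean closes at 3600 Ma and the Mesozoic opens at 251.902 Ma, so the interval is 3600 − 251.902 = 3348.098 Myr.
An era fits inside if it starts at or after 3600 Ma and ends at or before 251.902 Ma; oldest first that gives Paleoarchean, Mesoarchean, Neoarchean, Paleoproterozoic, Mesoproterozoic, Neoproterozoic, Paleozoic.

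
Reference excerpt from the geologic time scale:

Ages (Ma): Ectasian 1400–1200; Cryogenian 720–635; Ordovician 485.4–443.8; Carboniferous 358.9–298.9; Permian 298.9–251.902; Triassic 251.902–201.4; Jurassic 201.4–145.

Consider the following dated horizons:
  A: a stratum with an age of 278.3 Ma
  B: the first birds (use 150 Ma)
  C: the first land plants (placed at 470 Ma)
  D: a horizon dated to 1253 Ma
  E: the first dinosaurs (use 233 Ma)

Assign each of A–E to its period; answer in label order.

A: 278.3 Ma lies in 298.9–251.902 Ma, so Permian.
B: 150 Ma lies in 201.4–145 Ma, so Jurassic.
C: 470 Ma lies in 485.4–443.8 Ma, so Ordovician.
D: 1253 Ma lies in 1400–1200 Ma, so Ectasian.
E: 233 Ma lies in 251.902–201.4 Ma, so Triassic.

A — Permian; B — Jurassic; C — Ordovician; D — Ectasian; E — Triassic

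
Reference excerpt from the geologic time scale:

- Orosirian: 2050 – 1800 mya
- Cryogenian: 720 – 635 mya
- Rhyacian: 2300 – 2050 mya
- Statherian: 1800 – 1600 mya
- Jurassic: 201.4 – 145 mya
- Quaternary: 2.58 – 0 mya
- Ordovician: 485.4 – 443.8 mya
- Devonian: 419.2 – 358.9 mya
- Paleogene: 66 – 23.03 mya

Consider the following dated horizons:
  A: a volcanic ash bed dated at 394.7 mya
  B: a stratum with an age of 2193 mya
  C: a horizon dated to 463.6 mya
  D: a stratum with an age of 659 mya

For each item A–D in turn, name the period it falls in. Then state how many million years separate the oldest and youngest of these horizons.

A: 394.7 Ma lies in 419.2–358.9 Ma, so Devonian.
B: 2193 Ma lies in 2300–2050 Ma, so Rhyacian.
C: 463.6 Ma lies in 485.4–443.8 Ma, so Ordovician.
D: 659 Ma lies in 720–635 Ma, so Cryogenian.
Oldest = 2193 Ma, youngest = 394.7 Ma → span 1798.3 Myr.

A — Devonian; B — Rhyacian; C — Ordovician; D — Cryogenian; span 1798.3 million years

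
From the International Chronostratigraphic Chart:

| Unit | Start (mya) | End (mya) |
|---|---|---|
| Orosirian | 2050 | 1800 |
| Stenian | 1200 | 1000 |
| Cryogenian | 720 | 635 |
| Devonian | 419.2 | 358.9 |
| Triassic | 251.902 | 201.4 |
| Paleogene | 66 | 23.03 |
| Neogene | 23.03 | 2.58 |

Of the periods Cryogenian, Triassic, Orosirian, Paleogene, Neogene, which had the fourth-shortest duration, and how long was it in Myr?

Cryogenian, 85 million years

Durations: Cryogenian 85; Triassic 50.502; Orosirian 250; Paleogene 42.97; Neogene 20.45 Myr.
Sorted shortest-first: Neogene (20.45), Paleogene (42.97), Triassic (50.502), Cryogenian (85), Orosirian (250).
The fourth shortest is Cryogenian at 85 Myr.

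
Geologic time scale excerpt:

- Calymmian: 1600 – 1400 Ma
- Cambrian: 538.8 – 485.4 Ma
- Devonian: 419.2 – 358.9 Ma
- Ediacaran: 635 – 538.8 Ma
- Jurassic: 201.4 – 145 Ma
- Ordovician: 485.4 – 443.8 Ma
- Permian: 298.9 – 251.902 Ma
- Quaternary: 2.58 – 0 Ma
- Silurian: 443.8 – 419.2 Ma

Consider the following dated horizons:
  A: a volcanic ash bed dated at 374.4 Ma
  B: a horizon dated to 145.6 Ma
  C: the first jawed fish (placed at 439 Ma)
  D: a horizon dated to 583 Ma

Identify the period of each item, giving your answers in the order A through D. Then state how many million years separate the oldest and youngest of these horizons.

A: 374.4 Ma lies in 419.2–358.9 Ma, so Devonian.
B: 145.6 Ma lies in 201.4–145 Ma, so Jurassic.
C: 439 Ma lies in 443.8–419.2 Ma, so Silurian.
D: 583 Ma lies in 635–538.8 Ma, so Ediacaran.
Oldest = 583 Ma, youngest = 145.6 Ma → span 437.4 Myr.

A — Devonian; B — Jurassic; C — Silurian; D — Ediacaran; span 437.4 million years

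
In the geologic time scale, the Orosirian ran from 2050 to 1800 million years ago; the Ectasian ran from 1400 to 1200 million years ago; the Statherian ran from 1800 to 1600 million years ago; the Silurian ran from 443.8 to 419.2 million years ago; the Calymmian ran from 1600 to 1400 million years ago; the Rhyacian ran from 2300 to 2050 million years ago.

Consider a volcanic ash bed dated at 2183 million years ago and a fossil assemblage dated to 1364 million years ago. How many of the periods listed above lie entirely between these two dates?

3

2183 Ma sits inside the Rhyacian (2300–2050) and 1364 Ma inside the Ectasian (1400–1200); neither of those is wholly between the two dates.
The listed periods lying completely between them are Orosirian, Statherian, Calymmian — 3 in all.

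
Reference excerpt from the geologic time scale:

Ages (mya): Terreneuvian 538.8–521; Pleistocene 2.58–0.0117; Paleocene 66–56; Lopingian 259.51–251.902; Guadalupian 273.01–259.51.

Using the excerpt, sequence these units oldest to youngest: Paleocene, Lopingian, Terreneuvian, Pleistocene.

Terreneuvian, Lopingian, Paleocene, Pleistocene

Sorting by start age (descending Ma, since larger Ma = older): Terreneuvian start 538.8, Lopingian start 259.51, Paleocene start 66, Pleistocene start 2.58.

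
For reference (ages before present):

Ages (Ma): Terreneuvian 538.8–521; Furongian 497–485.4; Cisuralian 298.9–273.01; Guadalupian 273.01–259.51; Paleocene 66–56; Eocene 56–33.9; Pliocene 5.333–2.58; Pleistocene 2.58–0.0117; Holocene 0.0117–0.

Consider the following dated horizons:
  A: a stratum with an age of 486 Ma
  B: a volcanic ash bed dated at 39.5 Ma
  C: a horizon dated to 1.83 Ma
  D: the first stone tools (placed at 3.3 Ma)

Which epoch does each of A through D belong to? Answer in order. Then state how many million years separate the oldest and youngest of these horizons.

A: 486 Ma lies in 497–485.4 Ma, so Furongian.
B: 39.5 Ma lies in 56–33.9 Ma, so Eocene.
C: 1.83 Ma lies in 2.58–0.0117 Ma, so Pleistocene.
D: 3.3 Ma lies in 5.333–2.58 Ma, so Pliocene.
Oldest = 486 Ma, youngest = 1.83 Ma → span 484.17 Myr.

A — Furongian; B — Eocene; C — Pleistocene; D — Pliocene; span 484.17 million years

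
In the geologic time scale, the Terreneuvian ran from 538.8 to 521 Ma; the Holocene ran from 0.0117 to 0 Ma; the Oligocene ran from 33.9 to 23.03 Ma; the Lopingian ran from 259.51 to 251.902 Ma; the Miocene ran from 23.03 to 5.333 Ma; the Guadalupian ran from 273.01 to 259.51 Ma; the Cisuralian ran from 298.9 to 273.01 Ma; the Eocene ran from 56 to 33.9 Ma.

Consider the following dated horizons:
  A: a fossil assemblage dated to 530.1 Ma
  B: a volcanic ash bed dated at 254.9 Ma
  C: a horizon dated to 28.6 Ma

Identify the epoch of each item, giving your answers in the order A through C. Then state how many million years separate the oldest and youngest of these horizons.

A: 530.1 Ma lies in 538.8–521 Ma, so Terreneuvian.
B: 254.9 Ma lies in 259.51–251.902 Ma, so Lopingian.
C: 28.6 Ma lies in 33.9–23.03 Ma, so Oligocene.
Oldest = 530.1 Ma, youngest = 28.6 Ma → span 501.5 Myr.

A — Terreneuvian; B — Lopingian; C — Oligocene; span 501.5 million years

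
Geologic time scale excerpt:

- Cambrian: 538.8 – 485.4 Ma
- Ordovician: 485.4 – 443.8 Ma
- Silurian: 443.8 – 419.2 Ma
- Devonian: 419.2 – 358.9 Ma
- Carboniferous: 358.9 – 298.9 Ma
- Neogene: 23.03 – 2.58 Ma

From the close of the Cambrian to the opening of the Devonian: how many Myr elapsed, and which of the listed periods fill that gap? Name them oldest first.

The Cambrian closes at 485.4 Ma and the Devonian opens at 419.2 Ma, so the interval is 485.4 − 419.2 = 66.2 Myr.
A period fits inside if it starts at or after 485.4 Ma and ends at or before 419.2 Ma; oldest first that gives Ordovician, Silurian.

66.2 million years; Ordovician, Silurian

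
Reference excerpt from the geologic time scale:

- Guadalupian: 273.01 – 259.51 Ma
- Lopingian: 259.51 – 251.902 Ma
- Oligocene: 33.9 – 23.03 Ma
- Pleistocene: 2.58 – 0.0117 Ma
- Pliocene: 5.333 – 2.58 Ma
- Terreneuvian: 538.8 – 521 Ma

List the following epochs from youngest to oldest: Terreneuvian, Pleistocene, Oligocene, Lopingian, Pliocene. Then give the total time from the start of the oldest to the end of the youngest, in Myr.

Start ages (Ma): Terreneuvian 538.8, Lopingian 259.51, Oligocene 33.9, Pliocene 5.333, Pleistocene 2.58.
Ordered youngest to oldest: Pleistocene, Pliocene, Oligocene, Lopingian, Terreneuvian.
Span = 538.8 − 0.0117 = 538.7883 Myr.

Pleistocene, Pliocene, Oligocene, Lopingian, Terreneuvian; total span 538.7883 Myr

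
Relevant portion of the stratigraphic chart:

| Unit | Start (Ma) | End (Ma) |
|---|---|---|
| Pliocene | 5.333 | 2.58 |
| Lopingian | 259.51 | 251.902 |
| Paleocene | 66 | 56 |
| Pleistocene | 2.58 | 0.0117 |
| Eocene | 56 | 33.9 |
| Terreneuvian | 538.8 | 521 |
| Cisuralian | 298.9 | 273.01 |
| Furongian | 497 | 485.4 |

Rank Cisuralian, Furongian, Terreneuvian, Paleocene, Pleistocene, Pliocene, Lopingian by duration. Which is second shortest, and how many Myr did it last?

Start − end for each: Cisuralian 298.9 − 273.01 = 25.89; Furongian 497 − 485.4 = 11.6; Terreneuvian 538.8 − 521 = 17.8; Paleocene 66 − 56 = 10; Pleistocene 2.58 − 0.0117 = 2.5683; Pliocene 5.333 − 2.58 = 2.753; Lopingian 259.51 − 251.902 = 7.608.
Ranking these from shortest: Pleistocene < Pliocene < Lopingian < Paleocene < Furongian < Terreneuvian < Cisuralian.
Position 2 in that ranking is Pliocene, which lasted 2.753 Myr.

Pliocene, 2.753 million years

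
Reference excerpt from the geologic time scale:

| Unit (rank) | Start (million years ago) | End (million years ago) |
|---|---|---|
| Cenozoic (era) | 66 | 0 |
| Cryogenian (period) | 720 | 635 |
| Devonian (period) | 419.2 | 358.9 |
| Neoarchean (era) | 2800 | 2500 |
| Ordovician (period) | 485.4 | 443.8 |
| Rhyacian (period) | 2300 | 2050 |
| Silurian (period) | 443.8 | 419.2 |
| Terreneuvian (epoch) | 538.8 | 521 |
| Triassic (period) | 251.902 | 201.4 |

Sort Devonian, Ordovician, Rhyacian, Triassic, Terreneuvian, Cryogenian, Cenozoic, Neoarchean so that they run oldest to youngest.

Neoarchean → Rhyacian → Cryogenian → Terreneuvian → Ordovician → Devonian → Triassic → Cenozoic

The oldest of these is Neoarchean (starts 2800 Ma) and the youngest is Cenozoic (ends 0 Ma).
In between, by decreasing start age: Rhyacian (2300), Cryogenian (720), Terreneuvian (538.8), Ordovician (485.4), Devonian (419.2), Triassic (251.902).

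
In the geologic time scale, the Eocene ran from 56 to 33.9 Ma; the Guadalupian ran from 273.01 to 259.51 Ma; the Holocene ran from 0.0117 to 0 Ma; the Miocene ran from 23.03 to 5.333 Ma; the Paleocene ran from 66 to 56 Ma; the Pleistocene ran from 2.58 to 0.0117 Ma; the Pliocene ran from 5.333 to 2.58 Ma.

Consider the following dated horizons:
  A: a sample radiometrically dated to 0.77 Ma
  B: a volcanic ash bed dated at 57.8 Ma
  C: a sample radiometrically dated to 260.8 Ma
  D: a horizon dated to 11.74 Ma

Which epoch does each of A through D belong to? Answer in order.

Match each age against the start–end ranges in the excerpt: A = 0.77 Ma → Pleistocene (2.58–0.0117); B = 57.8 Ma → Paleocene (66–56); C = 260.8 Ma → Guadalupian (273.01–259.51); D = 11.74 Ma → Miocene (23.03–5.333).

A — Pleistocene; B — Paleocene; C — Guadalupian; D — Miocene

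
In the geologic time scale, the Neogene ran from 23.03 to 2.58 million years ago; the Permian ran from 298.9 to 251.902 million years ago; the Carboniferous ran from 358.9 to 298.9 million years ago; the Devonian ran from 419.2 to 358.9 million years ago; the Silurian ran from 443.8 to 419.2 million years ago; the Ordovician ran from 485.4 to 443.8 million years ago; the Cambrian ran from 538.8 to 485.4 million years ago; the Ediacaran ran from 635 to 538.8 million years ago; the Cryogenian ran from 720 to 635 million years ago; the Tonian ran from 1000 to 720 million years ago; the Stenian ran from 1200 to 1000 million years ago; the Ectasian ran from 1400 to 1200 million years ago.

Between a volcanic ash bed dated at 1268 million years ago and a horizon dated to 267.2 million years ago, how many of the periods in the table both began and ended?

9

The older date is 1268 Ma and the younger is 267.2 Ma.
Periods with start < 1268 and end > 267.2 Ma: Stenian (1200–1000), Tonian (1000–720), Cryogenian (720–635), Ediacaran (635–538.8), Cambrian (538.8–485.4), Ordovician (485.4–443.8), Silurian (443.8–419.2), Devonian (419.2–358.9), Carboniferous (358.9–298.9).
That is 9 complete periods.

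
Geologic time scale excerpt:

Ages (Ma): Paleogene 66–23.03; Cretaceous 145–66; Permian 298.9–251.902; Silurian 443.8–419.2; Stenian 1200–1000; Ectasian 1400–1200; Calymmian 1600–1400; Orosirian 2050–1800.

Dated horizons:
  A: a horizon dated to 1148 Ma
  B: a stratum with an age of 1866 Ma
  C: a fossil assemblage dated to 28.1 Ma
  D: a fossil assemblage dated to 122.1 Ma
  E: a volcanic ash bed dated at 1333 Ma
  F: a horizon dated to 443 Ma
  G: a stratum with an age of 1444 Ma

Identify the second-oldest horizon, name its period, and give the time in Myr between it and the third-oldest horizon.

Sorted oldest-first by Ma: B (1866), G (1444), E (1333), A (1148), F (443), D (122.1), C (28.1).
The second oldest is G at 1444 Ma, which lies in 1600–1400 Ma: the Calymmian.
The third oldest is E at 1333 Ma; separation = |1444 − 1333| = 111 Myr.

G, in the Calymmian; 111 million years to E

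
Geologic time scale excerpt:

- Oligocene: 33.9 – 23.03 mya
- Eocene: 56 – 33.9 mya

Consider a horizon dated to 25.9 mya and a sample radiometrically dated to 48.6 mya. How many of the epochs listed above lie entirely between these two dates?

0

The older date is 48.6 Ma and the younger is 25.9 Ma.
No epoch both begins after 48.6 Ma and ends before 25.9 Ma, so the count is 0.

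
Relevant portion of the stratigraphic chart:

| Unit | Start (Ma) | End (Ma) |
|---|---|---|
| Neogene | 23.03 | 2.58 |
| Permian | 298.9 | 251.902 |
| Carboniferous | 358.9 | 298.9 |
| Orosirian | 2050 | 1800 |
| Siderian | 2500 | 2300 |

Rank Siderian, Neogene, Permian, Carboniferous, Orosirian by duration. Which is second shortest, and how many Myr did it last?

Permian, 46.998 million years

Durations: Siderian 200; Neogene 20.45; Permian 46.998; Carboniferous 60; Orosirian 250 Myr.
Sorted shortest-first: Neogene (20.45), Permian (46.998), Carboniferous (60), Siderian (200), Orosirian (250).
The second shortest is Permian at 46.998 Myr.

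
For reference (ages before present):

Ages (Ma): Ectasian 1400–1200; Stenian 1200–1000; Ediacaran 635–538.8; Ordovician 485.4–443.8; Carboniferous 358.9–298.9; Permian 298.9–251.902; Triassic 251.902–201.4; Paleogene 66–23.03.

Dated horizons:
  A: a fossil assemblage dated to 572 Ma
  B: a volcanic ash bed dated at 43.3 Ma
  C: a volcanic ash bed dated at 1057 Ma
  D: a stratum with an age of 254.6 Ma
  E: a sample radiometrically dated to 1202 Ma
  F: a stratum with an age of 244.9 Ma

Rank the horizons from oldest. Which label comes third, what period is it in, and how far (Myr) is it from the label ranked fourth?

Larger Ma means older, so oldest first: E 1202 > C 1057 > A 572 > D 254.6 > F 244.9 > B 43.3.
Counting 3 along gives A (572 Ma); the excerpt puts that inside the Ediacaran, 635–538.8 Ma.
Next in line is D (254.6 Ma), and 572 − 254.6 = 317.4 Myr.

A, in the Ediacaran; 317.4 million years to D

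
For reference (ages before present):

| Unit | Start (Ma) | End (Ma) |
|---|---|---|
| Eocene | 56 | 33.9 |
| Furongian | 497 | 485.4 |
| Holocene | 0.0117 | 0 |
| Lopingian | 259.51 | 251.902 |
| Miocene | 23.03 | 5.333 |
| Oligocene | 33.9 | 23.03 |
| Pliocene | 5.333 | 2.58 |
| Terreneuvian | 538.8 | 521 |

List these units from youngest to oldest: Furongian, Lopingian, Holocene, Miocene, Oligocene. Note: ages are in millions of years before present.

The oldest of these is Furongian (starts 497 Ma) and the youngest is Holocene (ends 0 Ma).
In between, by decreasing start age: Lopingian (259.51), Oligocene (33.9), Miocene (23.03).
Listing youngest first means reversing that sequence.

Holocene, Miocene, Oligocene, Lopingian, Furongian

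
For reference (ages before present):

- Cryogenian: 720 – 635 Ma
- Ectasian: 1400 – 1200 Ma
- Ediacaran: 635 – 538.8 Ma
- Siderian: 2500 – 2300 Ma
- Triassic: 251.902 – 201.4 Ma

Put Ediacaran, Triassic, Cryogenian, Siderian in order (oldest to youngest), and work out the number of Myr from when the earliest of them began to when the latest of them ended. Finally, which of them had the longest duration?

From the excerpt: Ediacaran 635–538.8; Triassic 251.902–201.4; Cryogenian 720–635; Siderian 2500–2300 (Ma).
Larger Ma is earlier, so the oldest is Siderian and the youngest is Triassic; oldest to youngest: Siderian, Cryogenian, Ediacaran, Triassic.
Oldest start 2500 minus youngest end 201.4 gives 2298.6 Myr overall.
Individual lengths (start − end): Triassic 50.502; Cryogenian 85; Ediacaran 96.2; Siderian 200. The largest is Siderian at 200 Myr.

Siderian, Cryogenian, Ediacaran, Triassic; total span 2298.6 Myr; longest is Siderian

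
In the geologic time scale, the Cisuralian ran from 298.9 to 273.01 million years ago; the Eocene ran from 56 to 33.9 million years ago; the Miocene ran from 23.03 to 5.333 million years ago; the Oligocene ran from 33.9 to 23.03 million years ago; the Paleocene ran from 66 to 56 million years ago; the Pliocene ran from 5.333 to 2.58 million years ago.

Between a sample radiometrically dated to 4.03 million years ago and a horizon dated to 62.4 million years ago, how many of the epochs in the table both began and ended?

3

62.4 Ma sits inside the Paleocene (66–56) and 4.03 Ma inside the Pliocene (5.333–2.58); neither of those is wholly between the two dates.
The listed epochs lying completely between them are Eocene, Oligocene, Miocene — 3 in all.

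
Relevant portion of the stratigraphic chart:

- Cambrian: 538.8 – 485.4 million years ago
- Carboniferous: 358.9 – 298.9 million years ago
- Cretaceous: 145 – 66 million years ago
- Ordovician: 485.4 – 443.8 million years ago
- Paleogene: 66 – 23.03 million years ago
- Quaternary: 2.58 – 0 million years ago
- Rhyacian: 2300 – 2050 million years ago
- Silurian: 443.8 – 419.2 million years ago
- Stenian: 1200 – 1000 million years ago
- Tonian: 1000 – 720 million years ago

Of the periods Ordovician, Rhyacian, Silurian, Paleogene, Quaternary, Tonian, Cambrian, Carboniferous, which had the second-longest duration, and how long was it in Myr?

Durations: Ordovician 41.6; Rhyacian 250; Silurian 24.6; Paleogene 42.97; Quaternary 2.58; Tonian 280; Cambrian 53.4; Carboniferous 60 Myr.
Sorted longest-first: Tonian (280), Rhyacian (250), Carboniferous (60), Cambrian (53.4), Paleogene (42.97), Ordovician (41.6), Silurian (24.6), Quaternary (2.58).
The second longest is Rhyacian at 250 Myr.

Rhyacian, 250 million years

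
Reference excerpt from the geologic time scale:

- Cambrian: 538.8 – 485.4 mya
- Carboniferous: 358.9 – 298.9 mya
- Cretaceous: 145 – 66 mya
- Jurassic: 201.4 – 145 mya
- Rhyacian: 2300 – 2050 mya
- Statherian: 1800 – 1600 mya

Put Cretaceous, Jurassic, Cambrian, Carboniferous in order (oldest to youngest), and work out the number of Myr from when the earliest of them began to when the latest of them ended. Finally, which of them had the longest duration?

Cambrian → Carboniferous → Jurassic → Cretaceous; total span 472.8 Myr; longest is Cretaceous

From the excerpt: Cretaceous 145–66; Jurassic 201.4–145; Cambrian 538.8–485.4; Carboniferous 358.9–298.9 (Ma).
Larger Ma is earlier, so the oldest is Cambrian and the youngest is Cretaceous; oldest to youngest: Cambrian, Carboniferous, Jurassic, Cretaceous.
Oldest start 538.8 minus youngest end 66 gives 472.8 Myr overall.
Individual lengths (start − end): Jurassic 56.4; Cretaceous 79; Cambrian 53.4; Carboniferous 60. The largest is Cretaceous at 79 Myr.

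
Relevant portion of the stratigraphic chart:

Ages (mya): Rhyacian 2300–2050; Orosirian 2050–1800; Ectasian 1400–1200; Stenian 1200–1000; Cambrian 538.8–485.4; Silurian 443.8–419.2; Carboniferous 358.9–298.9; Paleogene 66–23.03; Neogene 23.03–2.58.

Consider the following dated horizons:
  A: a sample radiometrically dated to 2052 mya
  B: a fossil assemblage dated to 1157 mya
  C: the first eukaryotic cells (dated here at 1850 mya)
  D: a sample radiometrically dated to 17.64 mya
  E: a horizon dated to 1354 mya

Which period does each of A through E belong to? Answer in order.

A — Rhyacian; B — Stenian; C — Orosirian; D — Neogene; E — Ectasian

A: 2052 Ma lies in 2300–2050 Ma, so Rhyacian.
B: 1157 Ma lies in 1200–1000 Ma, so Stenian.
C: 1850 Ma lies in 2050–1800 Ma, so Orosirian.
D: 17.64 Ma lies in 23.03–2.58 Ma, so Neogene.
E: 1354 Ma lies in 1400–1200 Ma, so Ectasian.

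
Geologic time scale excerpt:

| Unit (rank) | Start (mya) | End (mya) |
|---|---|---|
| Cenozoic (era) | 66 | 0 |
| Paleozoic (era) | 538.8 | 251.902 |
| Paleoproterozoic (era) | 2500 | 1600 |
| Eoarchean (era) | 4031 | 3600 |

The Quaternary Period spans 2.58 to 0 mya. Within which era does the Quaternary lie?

Cenozoic

The Quaternary (2.58–0 Ma) lies entirely within 66–0 Ma, the Cenozoic Era.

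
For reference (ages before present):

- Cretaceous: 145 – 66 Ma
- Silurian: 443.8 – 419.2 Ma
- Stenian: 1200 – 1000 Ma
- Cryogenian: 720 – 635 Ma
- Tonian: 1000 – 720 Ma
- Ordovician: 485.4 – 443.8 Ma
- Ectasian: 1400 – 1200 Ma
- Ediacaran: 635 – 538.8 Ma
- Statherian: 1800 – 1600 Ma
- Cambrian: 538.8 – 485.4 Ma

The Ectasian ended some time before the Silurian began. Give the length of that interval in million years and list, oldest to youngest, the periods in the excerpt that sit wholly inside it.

The Ectasian closes at 1200 Ma and the Silurian opens at 443.8 Ma, so the interval is 1200 − 443.8 = 756.2 Myr.
A period fits inside if it starts at or after 1200 Ma and ends at or before 443.8 Ma; oldest first that gives Stenian, Tonian, Cryogenian, Ediacaran, Cambrian, Ordovician.

756.2 million years; Stenian, Tonian, Cryogenian, Ediacaran, Cambrian, Ordovician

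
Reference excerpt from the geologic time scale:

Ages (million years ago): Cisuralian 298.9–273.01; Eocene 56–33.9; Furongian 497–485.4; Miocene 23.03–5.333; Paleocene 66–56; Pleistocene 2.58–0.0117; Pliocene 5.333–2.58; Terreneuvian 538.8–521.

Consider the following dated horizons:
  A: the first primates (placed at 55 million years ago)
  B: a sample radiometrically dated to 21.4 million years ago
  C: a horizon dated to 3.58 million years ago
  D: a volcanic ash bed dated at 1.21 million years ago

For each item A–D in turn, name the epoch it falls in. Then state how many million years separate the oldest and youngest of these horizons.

A — Eocene; B — Miocene; C — Pliocene; D — Pleistocene; span 53.79 million years

Match each age against the start–end ranges in the excerpt: A = 55 Ma → Eocene (56–33.9); B = 21.4 Ma → Miocene (23.03–5.333); C = 3.58 Ma → Pliocene (5.333–2.58); D = 1.21 Ma → Pleistocene (2.58–0.0117).
The largest age is 55 Ma and the smallest is 1.21 Ma; their difference is 53.79 Myr.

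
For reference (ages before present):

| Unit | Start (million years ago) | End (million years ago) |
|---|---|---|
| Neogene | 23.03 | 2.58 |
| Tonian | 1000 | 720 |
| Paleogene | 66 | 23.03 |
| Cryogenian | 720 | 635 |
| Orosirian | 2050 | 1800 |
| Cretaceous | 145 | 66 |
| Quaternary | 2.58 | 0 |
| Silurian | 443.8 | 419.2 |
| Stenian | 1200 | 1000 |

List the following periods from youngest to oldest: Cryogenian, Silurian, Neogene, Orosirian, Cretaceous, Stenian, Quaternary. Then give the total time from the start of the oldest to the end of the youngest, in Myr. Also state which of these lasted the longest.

Start ages (Ma): Orosirian 2050, Stenian 1200, Cryogenian 720, Silurian 443.8, Cretaceous 145, Neogene 23.03, Quaternary 2.58.
Ordered youngest to oldest: Quaternary, Neogene, Cretaceous, Silurian, Cryogenian, Stenian, Orosirian.
Span = 2050 − 0 = 2050 Myr.
Durations: Cryogenian 85, Cretaceous 79, Silurian 24.6, Stenian 200, Neogene 20.45, Quaternary 2.58, Orosirian 250 → longest is Orosirian (250 Myr).

Quaternary, Neogene, Cretaceous, Silurian, Cryogenian, Stenian, Orosirian; total span 2050 Myr; longest is Orosirian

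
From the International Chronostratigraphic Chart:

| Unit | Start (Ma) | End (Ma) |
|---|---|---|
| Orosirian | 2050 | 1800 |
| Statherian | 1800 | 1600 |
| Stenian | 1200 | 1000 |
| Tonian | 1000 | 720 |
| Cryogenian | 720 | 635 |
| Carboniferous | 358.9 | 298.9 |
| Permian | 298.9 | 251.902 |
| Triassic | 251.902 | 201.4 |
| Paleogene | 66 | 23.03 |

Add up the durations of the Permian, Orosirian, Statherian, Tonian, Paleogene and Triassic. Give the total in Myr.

870.47 million years

Duration is start − end for each: (298.9 − 251.902) + (2050 − 1800) + (1800 − 1600) + (1000 − 720) + (66 − 23.03) + (251.902 − 201.4).
That is 46.998 + 250 + 200 + 280 + 42.97 + 50.502, which totals 870.47 million years.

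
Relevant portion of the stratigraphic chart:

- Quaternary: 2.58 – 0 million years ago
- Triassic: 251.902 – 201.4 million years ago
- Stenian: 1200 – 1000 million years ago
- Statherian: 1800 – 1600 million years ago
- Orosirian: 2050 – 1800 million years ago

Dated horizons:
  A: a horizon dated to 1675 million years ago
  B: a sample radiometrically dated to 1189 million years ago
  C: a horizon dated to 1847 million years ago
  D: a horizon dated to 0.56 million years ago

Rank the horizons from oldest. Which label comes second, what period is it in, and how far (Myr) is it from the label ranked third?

Sorted oldest-first by Ma: C (1847), A (1675), B (1189), D (0.56).
The second oldest is A at 1675 Ma, which lies in 1800–1600 Ma: the Statherian.
The third oldest is B at 1189 Ma; separation = |1675 − 1189| = 486 Myr.

A, in the Statherian; 486 million years to B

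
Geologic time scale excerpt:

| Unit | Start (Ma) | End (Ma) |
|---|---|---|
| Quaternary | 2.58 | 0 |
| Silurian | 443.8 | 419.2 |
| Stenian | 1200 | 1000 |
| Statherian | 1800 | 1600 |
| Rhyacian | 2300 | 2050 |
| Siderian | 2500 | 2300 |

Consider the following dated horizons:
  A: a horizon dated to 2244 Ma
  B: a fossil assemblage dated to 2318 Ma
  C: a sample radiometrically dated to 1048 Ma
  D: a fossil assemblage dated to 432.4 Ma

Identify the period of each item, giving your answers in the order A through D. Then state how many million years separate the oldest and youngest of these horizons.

A — Rhyacian; B — Siderian; C — Stenian; D — Silurian; span 1885.6 million years

A: 2244 Ma lies in 2300–2050 Ma, so Rhyacian.
B: 2318 Ma lies in 2500–2300 Ma, so Siderian.
C: 1048 Ma lies in 1200–1000 Ma, so Stenian.
D: 432.4 Ma lies in 443.8–419.2 Ma, so Silurian.
Oldest = 2318 Ma, youngest = 432.4 Ma → span 1885.6 Myr.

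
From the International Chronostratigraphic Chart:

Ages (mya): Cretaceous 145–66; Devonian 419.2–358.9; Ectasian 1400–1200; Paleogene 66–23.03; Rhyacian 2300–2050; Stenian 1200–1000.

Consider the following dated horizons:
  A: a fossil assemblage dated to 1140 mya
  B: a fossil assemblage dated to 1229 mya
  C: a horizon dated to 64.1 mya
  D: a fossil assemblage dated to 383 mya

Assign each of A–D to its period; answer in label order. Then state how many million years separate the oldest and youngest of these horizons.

Match each age against the start–end ranges in the excerpt: A = 1140 Ma → Stenian (1200–1000); B = 1229 Ma → Ectasian (1400–1200); C = 64.1 Ma → Paleogene (66–23.03); D = 383 Ma → Devonian (419.2–358.9).
The largest age is 1229 Ma and the smallest is 64.1 Ma; their difference is 1164.9 Myr.

A — Stenian; B — Ectasian; C — Paleogene; D — Devonian; span 1164.9 million years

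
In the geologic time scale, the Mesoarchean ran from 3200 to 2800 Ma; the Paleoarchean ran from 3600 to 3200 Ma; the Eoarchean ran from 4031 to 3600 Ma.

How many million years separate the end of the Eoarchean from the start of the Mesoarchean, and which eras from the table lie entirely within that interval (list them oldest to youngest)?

End of Eoarchean = 3600 Ma; start of Mesoarchean = 3200 Ma.
Gap = 3600 − 3200 = 400 Myr.
Eras wholly inside 3600–3200 Ma: Paleoarchean (3600–3200).

400 million years; Paleoarchean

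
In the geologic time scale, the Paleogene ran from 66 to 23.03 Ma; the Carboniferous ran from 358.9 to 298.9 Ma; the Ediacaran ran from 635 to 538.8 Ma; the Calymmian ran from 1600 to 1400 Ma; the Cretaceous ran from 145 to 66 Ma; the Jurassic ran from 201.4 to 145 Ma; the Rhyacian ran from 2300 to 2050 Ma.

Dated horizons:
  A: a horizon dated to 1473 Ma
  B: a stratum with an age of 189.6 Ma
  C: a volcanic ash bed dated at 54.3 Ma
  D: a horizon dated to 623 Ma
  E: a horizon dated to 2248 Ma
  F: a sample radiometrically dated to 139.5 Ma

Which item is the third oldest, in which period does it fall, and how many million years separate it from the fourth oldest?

D, in the Ediacaran; 433.4 million years to B

Larger Ma means older, so oldest first: E 2248 > A 1473 > D 623 > B 189.6 > F 139.5 > C 54.3.
Counting 3 along gives D (623 Ma); the excerpt puts that inside the Ediacaran, 635–538.8 Ma.
Next in line is B (189.6 Ma), and 623 − 189.6 = 433.4 Myr.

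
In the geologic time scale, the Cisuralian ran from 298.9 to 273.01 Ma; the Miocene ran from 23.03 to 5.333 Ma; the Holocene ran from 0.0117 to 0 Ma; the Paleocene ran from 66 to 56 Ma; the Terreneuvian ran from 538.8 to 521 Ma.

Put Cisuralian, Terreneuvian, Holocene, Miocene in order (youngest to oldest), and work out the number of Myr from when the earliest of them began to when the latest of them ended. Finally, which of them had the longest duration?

Start ages (Ma): Terreneuvian 538.8, Cisuralian 298.9, Miocene 23.03, Holocene 0.0117.
Ordered youngest to oldest: Holocene, Miocene, Cisuralian, Terreneuvian.
Span = 538.8 − 0 = 538.8 Myr.
Durations: Cisuralian 25.89, Terreneuvian 17.8, Miocene 17.697, Holocene 0.0117 → longest is Cisuralian (25.89 Myr).

Holocene → Miocene → Cisuralian → Terreneuvian; total span 538.8 Myr; longest is Cisuralian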